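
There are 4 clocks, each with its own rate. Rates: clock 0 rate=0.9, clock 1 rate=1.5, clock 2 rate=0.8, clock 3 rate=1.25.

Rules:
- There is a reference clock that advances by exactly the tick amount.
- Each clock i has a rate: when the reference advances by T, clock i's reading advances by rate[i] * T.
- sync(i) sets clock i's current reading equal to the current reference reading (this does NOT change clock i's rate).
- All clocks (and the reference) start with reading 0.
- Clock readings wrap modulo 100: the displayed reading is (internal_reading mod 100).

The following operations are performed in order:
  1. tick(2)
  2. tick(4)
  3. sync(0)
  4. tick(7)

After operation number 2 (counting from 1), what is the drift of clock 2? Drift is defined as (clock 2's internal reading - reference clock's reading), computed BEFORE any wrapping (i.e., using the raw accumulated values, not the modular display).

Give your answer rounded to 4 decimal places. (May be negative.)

Answer: -1.2000

Derivation:
After op 1 tick(2): ref=2.0000 raw=[1.8000 3.0000 1.6000 2.5000]
After op 2 tick(4): ref=6.0000 raw=[5.4000 9.0000 4.8000 7.5000]
Drift of clock 2 after op 2: 4.8000 - 6.0000 = -1.2000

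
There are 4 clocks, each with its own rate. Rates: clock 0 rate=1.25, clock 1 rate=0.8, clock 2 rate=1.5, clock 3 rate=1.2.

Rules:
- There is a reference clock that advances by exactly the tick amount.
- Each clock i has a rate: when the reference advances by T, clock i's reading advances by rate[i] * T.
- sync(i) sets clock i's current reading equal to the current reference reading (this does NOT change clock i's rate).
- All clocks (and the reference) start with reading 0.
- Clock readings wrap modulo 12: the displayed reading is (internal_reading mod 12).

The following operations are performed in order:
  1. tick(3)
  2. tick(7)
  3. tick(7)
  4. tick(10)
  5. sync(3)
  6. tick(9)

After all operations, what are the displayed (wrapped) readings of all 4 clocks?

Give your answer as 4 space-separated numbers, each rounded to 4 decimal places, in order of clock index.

Answer: 9.0000 4.8000 6.0000 1.8000

Derivation:
After op 1 tick(3): ref=3.0000 raw=[3.7500 2.4000 4.5000 3.6000]
After op 2 tick(7): ref=10.0000 raw=[12.5000 8.0000 15.0000 12.0000]
After op 3 tick(7): ref=17.0000 raw=[21.2500 13.6000 25.5000 20.4000]
After op 4 tick(10): ref=27.0000 raw=[33.7500 21.6000 40.5000 32.4000]
After op 5 sync(3): ref=27.0000 raw=[33.7500 21.6000 40.5000 27.0000]
After op 6 tick(9): ref=36.0000 raw=[45.0000 28.8000 54.0000 37.8000]
Wrap final raw readings (mod 12): 45.0000 mod 12 = 9.0000; 28.8000 mod 12 = 4.8000; 54.0000 mod 12 = 6.0000; 37.8000 mod 12 = 1.8000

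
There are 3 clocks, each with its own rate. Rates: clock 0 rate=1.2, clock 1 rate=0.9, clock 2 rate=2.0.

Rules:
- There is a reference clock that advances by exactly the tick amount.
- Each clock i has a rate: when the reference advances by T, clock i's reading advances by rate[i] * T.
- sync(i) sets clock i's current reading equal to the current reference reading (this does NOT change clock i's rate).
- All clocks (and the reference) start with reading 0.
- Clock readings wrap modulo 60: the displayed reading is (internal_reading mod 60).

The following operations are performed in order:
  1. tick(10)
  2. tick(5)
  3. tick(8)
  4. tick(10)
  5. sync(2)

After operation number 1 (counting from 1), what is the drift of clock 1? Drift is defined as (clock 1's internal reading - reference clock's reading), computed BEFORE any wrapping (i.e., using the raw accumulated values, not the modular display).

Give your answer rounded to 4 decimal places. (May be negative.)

Answer: -1.0000

Derivation:
After op 1 tick(10): ref=10.0000 raw=[12.0000 9.0000 20.0000]
Drift of clock 1 after op 1: 9.0000 - 10.0000 = -1.0000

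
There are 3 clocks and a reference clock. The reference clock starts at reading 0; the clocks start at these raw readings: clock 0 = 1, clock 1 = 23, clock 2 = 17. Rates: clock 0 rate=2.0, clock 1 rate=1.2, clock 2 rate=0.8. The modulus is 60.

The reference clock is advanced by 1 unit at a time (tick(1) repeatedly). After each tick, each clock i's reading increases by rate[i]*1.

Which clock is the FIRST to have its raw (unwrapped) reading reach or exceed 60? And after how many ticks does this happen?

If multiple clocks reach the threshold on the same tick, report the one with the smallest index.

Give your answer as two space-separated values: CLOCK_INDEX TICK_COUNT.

Answer: 0 30

Derivation:
clock 0: start=1, rate=2.0, needs 60-1 = 59; ticks = ceil(59/2.0) = ceil(29.5000) = 30; reading at tick 30 = 1 + 2.0*30 = 61.0000
clock 1: start=23, rate=1.2, needs 60-23 = 37; ticks = ceil(37/1.2) = ceil(30.8333) = 31; reading at tick 31 = 23 + 1.2*31 = 60.2000
clock 2: start=17, rate=0.8, needs 60-17 = 43; ticks = ceil(43/0.8) = ceil(53.7500) = 54; reading at tick 54 = 17 + 0.8*54 = 60.2000
Minimum tick count = 30; winners = [0]; smallest index = 0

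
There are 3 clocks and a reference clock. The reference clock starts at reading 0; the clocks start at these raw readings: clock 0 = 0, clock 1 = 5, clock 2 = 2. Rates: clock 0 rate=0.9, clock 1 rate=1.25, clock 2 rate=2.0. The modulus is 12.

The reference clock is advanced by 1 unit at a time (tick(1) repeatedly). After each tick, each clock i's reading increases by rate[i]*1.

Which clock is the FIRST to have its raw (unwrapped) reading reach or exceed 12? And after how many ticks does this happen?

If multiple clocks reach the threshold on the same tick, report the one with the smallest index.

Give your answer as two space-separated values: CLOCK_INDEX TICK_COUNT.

Answer: 2 5

Derivation:
clock 0: start=0, rate=0.9, needs 12-0 = 12; ticks = ceil(12/0.9) = ceil(13.3333) = 14; reading at tick 14 = 0 + 0.9*14 = 12.6000
clock 1: start=5, rate=1.25, needs 12-5 = 7; ticks = ceil(7/1.25) = ceil(5.6000) = 6; reading at tick 6 = 5 + 1.25*6 = 12.5000
clock 2: start=2, rate=2.0, needs 12-2 = 10; ticks = ceil(10/2.0) = ceil(5.0000) = 5; reading at tick 5 = 2 + 2.0*5 = 12.0000
Minimum tick count = 5; winners = [2]; smallest index = 2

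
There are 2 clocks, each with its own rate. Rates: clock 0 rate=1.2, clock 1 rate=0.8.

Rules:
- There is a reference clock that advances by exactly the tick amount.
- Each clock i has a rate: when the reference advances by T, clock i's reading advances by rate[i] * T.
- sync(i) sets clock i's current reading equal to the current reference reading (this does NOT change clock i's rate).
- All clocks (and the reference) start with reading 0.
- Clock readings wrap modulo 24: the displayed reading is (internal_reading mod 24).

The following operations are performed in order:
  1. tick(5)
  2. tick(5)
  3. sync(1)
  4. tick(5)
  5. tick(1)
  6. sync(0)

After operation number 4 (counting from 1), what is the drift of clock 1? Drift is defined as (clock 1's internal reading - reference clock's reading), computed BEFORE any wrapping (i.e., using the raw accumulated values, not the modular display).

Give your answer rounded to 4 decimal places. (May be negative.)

Answer: -1.0000

Derivation:
After op 1 tick(5): ref=5.0000 raw=[6.0000 4.0000]
After op 2 tick(5): ref=10.0000 raw=[12.0000 8.0000]
After op 3 sync(1): ref=10.0000 raw=[12.0000 10.0000]
After op 4 tick(5): ref=15.0000 raw=[18.0000 14.0000]
Drift of clock 1 after op 4: 14.0000 - 15.0000 = -1.0000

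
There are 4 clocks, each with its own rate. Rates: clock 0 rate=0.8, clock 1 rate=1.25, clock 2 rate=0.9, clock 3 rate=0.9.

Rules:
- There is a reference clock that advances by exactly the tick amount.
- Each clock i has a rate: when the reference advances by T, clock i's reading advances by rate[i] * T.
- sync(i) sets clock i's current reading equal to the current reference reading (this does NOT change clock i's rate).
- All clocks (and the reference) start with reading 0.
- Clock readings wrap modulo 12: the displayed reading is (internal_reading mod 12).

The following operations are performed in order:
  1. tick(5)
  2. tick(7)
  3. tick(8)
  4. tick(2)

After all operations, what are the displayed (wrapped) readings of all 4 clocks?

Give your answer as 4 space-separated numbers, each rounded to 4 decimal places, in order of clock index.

Answer: 5.6000 3.5000 7.8000 7.8000

Derivation:
After op 1 tick(5): ref=5.0000 raw=[4.0000 6.2500 4.5000 4.5000]
After op 2 tick(7): ref=12.0000 raw=[9.6000 15.0000 10.8000 10.8000]
After op 3 tick(8): ref=20.0000 raw=[16.0000 25.0000 18.0000 18.0000]
After op 4 tick(2): ref=22.0000 raw=[17.6000 27.5000 19.8000 19.8000]
Wrap final raw readings (mod 12): 17.6000 mod 12 = 5.6000; 27.5000 mod 12 = 3.5000; 19.8000 mod 12 = 7.8000; 19.8000 mod 12 = 7.8000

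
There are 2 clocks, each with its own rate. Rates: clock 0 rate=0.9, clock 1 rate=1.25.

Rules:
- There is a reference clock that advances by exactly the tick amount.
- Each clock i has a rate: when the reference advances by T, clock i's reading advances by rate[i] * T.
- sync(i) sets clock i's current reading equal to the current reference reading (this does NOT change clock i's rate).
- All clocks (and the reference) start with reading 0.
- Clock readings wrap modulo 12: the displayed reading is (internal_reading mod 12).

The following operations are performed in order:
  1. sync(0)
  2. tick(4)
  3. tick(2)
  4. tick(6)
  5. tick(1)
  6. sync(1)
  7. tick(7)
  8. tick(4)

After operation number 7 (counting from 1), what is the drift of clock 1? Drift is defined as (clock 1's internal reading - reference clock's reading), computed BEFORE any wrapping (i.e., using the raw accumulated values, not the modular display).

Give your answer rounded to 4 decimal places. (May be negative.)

Answer: 1.7500

Derivation:
After op 1 sync(0): ref=0.0000 raw=[0.0000 0.0000]
After op 2 tick(4): ref=4.0000 raw=[3.6000 5.0000]
After op 3 tick(2): ref=6.0000 raw=[5.4000 7.5000]
After op 4 tick(6): ref=12.0000 raw=[10.8000 15.0000]
After op 5 tick(1): ref=13.0000 raw=[11.7000 16.2500]
After op 6 sync(1): ref=13.0000 raw=[11.7000 13.0000]
After op 7 tick(7): ref=20.0000 raw=[18.0000 21.7500]
Drift of clock 1 after op 7: 21.7500 - 20.0000 = 1.7500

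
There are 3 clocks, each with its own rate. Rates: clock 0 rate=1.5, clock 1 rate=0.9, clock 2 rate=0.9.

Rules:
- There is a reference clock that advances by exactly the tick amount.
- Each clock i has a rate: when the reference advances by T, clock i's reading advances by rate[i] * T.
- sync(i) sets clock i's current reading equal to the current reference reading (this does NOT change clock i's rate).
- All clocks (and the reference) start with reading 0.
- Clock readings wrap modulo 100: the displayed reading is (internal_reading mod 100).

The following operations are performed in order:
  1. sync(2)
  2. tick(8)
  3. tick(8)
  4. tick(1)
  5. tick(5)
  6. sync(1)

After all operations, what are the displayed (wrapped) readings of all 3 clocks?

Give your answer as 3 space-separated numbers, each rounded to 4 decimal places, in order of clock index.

After op 1 sync(2): ref=0.0000 raw=[0.0000 0.0000 0.0000]
After op 2 tick(8): ref=8.0000 raw=[12.0000 7.2000 7.2000]
After op 3 tick(8): ref=16.0000 raw=[24.0000 14.4000 14.4000]
After op 4 tick(1): ref=17.0000 raw=[25.5000 15.3000 15.3000]
After op 5 tick(5): ref=22.0000 raw=[33.0000 19.8000 19.8000]
After op 6 sync(1): ref=22.0000 raw=[33.0000 22.0000 19.8000]
Wrap final raw readings (mod 100): 33.0000 mod 100 = 33.0000; 22.0000 mod 100 = 22.0000; 19.8000 mod 100 = 19.8000

Answer: 33.0000 22.0000 19.8000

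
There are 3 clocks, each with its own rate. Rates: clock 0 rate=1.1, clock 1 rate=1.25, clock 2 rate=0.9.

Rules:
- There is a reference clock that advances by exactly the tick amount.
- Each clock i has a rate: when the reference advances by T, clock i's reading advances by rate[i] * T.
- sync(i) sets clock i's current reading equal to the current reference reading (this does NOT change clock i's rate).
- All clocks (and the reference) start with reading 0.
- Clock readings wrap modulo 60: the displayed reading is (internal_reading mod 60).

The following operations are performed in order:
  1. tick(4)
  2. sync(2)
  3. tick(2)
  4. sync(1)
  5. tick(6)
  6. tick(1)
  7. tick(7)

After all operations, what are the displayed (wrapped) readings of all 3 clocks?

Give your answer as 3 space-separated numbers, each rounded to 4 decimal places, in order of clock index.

Answer: 22.0000 23.5000 18.4000

Derivation:
After op 1 tick(4): ref=4.0000 raw=[4.4000 5.0000 3.6000]
After op 2 sync(2): ref=4.0000 raw=[4.4000 5.0000 4.0000]
After op 3 tick(2): ref=6.0000 raw=[6.6000 7.5000 5.8000]
After op 4 sync(1): ref=6.0000 raw=[6.6000 6.0000 5.8000]
After op 5 tick(6): ref=12.0000 raw=[13.2000 13.5000 11.2000]
After op 6 tick(1): ref=13.0000 raw=[14.3000 14.7500 12.1000]
After op 7 tick(7): ref=20.0000 raw=[22.0000 23.5000 18.4000]
Wrap final raw readings (mod 60): 22.0000 mod 60 = 22.0000; 23.5000 mod 60 = 23.5000; 18.4000 mod 60 = 18.4000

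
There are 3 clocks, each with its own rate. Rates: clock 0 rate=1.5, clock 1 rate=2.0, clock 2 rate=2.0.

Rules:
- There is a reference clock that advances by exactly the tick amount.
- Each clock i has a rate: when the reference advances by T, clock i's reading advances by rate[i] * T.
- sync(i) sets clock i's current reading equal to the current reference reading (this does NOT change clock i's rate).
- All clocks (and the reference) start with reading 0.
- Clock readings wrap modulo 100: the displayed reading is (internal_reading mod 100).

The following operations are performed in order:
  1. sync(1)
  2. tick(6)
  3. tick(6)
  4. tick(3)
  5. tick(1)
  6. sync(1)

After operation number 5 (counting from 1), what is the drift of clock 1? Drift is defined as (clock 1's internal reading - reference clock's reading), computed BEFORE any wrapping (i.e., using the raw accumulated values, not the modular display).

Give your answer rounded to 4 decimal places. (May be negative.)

After op 1 sync(1): ref=0.0000 raw=[0.0000 0.0000 0.0000]
After op 2 tick(6): ref=6.0000 raw=[9.0000 12.0000 12.0000]
After op 3 tick(6): ref=12.0000 raw=[18.0000 24.0000 24.0000]
After op 4 tick(3): ref=15.0000 raw=[22.5000 30.0000 30.0000]
After op 5 tick(1): ref=16.0000 raw=[24.0000 32.0000 32.0000]
Drift of clock 1 after op 5: 32.0000 - 16.0000 = 16.0000

Answer: 16.0000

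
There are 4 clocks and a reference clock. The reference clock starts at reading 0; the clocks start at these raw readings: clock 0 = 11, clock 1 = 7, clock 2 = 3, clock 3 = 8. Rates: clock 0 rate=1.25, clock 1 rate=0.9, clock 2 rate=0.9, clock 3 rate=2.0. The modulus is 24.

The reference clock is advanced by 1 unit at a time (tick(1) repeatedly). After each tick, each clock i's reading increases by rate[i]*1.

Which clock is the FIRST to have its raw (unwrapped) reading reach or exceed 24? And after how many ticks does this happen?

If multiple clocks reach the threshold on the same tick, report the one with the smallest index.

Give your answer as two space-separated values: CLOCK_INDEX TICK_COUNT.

Answer: 3 8

Derivation:
clock 0: start=11, rate=1.25, needs 24-11 = 13; ticks = ceil(13/1.25) = ceil(10.4000) = 11; reading at tick 11 = 11 + 1.25*11 = 24.7500
clock 1: start=7, rate=0.9, needs 24-7 = 17; ticks = ceil(17/0.9) = ceil(18.8889) = 19; reading at tick 19 = 7 + 0.9*19 = 24.1000
clock 2: start=3, rate=0.9, needs 24-3 = 21; ticks = ceil(21/0.9) = ceil(23.3333) = 24; reading at tick 24 = 3 + 0.9*24 = 24.6000
clock 3: start=8, rate=2.0, needs 24-8 = 16; ticks = ceil(16/2.0) = ceil(8.0000) = 8; reading at tick 8 = 8 + 2.0*8 = 24.0000
Minimum tick count = 8; winners = [3]; smallest index = 3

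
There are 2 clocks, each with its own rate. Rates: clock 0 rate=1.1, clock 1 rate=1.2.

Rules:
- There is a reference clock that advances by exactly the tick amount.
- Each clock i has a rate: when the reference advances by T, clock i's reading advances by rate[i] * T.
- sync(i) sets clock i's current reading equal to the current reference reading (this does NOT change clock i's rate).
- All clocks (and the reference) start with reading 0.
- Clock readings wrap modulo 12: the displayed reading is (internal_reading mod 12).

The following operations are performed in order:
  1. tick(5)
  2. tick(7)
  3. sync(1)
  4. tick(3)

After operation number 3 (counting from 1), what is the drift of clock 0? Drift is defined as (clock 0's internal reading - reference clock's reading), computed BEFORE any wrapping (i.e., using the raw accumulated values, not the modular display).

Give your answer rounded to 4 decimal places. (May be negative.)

After op 1 tick(5): ref=5.0000 raw=[5.5000 6.0000]
After op 2 tick(7): ref=12.0000 raw=[13.2000 14.4000]
After op 3 sync(1): ref=12.0000 raw=[13.2000 12.0000]
Drift of clock 0 after op 3: 13.2000 - 12.0000 = 1.2000

Answer: 1.2000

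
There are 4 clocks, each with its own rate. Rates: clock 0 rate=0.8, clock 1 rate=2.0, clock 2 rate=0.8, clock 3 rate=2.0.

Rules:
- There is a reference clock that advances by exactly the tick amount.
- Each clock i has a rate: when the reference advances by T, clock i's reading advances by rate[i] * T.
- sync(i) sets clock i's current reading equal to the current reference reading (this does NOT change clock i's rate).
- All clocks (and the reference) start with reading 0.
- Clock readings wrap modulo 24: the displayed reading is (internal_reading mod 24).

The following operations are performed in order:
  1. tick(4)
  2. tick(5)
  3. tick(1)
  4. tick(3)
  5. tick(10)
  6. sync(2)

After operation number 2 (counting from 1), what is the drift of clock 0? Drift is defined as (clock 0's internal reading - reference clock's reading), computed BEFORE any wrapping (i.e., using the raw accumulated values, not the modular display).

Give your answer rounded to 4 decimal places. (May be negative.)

Answer: -1.8000

Derivation:
After op 1 tick(4): ref=4.0000 raw=[3.2000 8.0000 3.2000 8.0000]
After op 2 tick(5): ref=9.0000 raw=[7.2000 18.0000 7.2000 18.0000]
Drift of clock 0 after op 2: 7.2000 - 9.0000 = -1.8000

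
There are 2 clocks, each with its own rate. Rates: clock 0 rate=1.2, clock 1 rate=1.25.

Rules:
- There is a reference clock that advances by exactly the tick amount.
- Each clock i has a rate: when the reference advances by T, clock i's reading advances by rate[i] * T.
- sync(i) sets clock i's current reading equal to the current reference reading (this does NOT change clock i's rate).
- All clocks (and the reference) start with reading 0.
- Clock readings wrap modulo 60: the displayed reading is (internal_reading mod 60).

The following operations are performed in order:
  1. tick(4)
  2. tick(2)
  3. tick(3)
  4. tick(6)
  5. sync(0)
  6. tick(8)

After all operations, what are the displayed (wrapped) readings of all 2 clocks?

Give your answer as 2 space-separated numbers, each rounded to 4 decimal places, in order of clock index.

After op 1 tick(4): ref=4.0000 raw=[4.8000 5.0000]
After op 2 tick(2): ref=6.0000 raw=[7.2000 7.5000]
After op 3 tick(3): ref=9.0000 raw=[10.8000 11.2500]
After op 4 tick(6): ref=15.0000 raw=[18.0000 18.7500]
After op 5 sync(0): ref=15.0000 raw=[15.0000 18.7500]
After op 6 tick(8): ref=23.0000 raw=[24.6000 28.7500]
Wrap final raw readings (mod 60): 24.6000 mod 60 = 24.6000; 28.7500 mod 60 = 28.7500

Answer: 24.6000 28.7500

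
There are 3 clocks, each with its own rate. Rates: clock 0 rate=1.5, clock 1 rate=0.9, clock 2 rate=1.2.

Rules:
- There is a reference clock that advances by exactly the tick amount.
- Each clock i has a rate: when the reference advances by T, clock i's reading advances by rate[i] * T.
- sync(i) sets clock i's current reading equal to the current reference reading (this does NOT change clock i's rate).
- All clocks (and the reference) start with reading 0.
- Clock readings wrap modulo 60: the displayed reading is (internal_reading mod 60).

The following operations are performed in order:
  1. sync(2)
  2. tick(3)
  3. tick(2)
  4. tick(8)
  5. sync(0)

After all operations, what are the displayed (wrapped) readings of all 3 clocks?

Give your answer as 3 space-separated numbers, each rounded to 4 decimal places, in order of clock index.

Answer: 13.0000 11.7000 15.6000

Derivation:
After op 1 sync(2): ref=0.0000 raw=[0.0000 0.0000 0.0000]
After op 2 tick(3): ref=3.0000 raw=[4.5000 2.7000 3.6000]
After op 3 tick(2): ref=5.0000 raw=[7.5000 4.5000 6.0000]
After op 4 tick(8): ref=13.0000 raw=[19.5000 11.7000 15.6000]
After op 5 sync(0): ref=13.0000 raw=[13.0000 11.7000 15.6000]
Wrap final raw readings (mod 60): 13.0000 mod 60 = 13.0000; 11.7000 mod 60 = 11.7000; 15.6000 mod 60 = 15.6000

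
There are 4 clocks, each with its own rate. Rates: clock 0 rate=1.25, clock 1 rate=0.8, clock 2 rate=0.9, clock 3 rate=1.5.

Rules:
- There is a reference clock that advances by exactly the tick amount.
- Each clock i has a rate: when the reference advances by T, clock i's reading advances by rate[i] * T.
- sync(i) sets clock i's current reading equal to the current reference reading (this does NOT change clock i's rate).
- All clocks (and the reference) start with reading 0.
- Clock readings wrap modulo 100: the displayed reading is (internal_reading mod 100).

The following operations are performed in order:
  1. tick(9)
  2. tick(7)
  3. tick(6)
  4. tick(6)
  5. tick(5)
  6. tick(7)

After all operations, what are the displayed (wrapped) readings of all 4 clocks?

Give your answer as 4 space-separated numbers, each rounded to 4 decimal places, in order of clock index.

After op 1 tick(9): ref=9.0000 raw=[11.2500 7.2000 8.1000 13.5000]
After op 2 tick(7): ref=16.0000 raw=[20.0000 12.8000 14.4000 24.0000]
After op 3 tick(6): ref=22.0000 raw=[27.5000 17.6000 19.8000 33.0000]
After op 4 tick(6): ref=28.0000 raw=[35.0000 22.4000 25.2000 42.0000]
After op 5 tick(5): ref=33.0000 raw=[41.2500 26.4000 29.7000 49.5000]
After op 6 tick(7): ref=40.0000 raw=[50.0000 32.0000 36.0000 60.0000]
Wrap final raw readings (mod 100): 50.0000 mod 100 = 50.0000; 32.0000 mod 100 = 32.0000; 36.0000 mod 100 = 36.0000; 60.0000 mod 100 = 60.0000

Answer: 50.0000 32.0000 36.0000 60.0000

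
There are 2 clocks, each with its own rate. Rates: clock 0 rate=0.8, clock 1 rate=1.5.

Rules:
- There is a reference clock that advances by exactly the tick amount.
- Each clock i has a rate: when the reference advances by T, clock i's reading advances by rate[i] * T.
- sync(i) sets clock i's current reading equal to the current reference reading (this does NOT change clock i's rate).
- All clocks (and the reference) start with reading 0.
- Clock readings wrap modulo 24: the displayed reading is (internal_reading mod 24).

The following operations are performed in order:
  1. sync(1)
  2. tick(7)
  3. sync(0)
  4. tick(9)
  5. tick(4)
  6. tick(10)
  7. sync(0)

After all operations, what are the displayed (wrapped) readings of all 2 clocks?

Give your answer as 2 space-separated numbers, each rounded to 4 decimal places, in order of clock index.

After op 1 sync(1): ref=0.0000 raw=[0.0000 0.0000]
After op 2 tick(7): ref=7.0000 raw=[5.6000 10.5000]
After op 3 sync(0): ref=7.0000 raw=[7.0000 10.5000]
After op 4 tick(9): ref=16.0000 raw=[14.2000 24.0000]
After op 5 tick(4): ref=20.0000 raw=[17.4000 30.0000]
After op 6 tick(10): ref=30.0000 raw=[25.4000 45.0000]
After op 7 sync(0): ref=30.0000 raw=[30.0000 45.0000]
Wrap final raw readings (mod 24): 30.0000 mod 24 = 6.0000; 45.0000 mod 24 = 21.0000

Answer: 6.0000 21.0000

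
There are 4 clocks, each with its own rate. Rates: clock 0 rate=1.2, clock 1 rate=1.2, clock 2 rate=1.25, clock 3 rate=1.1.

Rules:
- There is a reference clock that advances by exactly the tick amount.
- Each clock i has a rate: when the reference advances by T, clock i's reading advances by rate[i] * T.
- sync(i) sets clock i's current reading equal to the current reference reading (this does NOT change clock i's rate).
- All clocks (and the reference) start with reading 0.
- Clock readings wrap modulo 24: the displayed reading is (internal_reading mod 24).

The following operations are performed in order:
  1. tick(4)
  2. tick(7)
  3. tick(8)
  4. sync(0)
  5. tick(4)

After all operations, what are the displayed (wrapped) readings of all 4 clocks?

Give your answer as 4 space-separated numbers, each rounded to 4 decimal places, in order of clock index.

After op 1 tick(4): ref=4.0000 raw=[4.8000 4.8000 5.0000 4.4000]
After op 2 tick(7): ref=11.0000 raw=[13.2000 13.2000 13.7500 12.1000]
After op 3 tick(8): ref=19.0000 raw=[22.8000 22.8000 23.7500 20.9000]
After op 4 sync(0): ref=19.0000 raw=[19.0000 22.8000 23.7500 20.9000]
After op 5 tick(4): ref=23.0000 raw=[23.8000 27.6000 28.7500 25.3000]
Wrap final raw readings (mod 24): 23.8000 mod 24 = 23.8000; 27.6000 mod 24 = 3.6000; 28.7500 mod 24 = 4.7500; 25.3000 mod 24 = 1.3000

Answer: 23.8000 3.6000 4.7500 1.3000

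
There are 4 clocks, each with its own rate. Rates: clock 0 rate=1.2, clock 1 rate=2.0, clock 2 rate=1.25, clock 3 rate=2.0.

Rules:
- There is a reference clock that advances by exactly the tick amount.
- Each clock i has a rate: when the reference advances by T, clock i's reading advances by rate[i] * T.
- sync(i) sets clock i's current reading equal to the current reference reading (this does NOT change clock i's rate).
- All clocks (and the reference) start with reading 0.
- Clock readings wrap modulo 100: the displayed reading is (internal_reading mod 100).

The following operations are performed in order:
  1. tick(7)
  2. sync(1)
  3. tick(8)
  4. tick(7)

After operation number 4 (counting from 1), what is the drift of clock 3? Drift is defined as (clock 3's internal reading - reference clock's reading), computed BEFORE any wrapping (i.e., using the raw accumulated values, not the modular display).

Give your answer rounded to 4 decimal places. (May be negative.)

Answer: 22.0000

Derivation:
After op 1 tick(7): ref=7.0000 raw=[8.4000 14.0000 8.7500 14.0000]
After op 2 sync(1): ref=7.0000 raw=[8.4000 7.0000 8.7500 14.0000]
After op 3 tick(8): ref=15.0000 raw=[18.0000 23.0000 18.7500 30.0000]
After op 4 tick(7): ref=22.0000 raw=[26.4000 37.0000 27.5000 44.0000]
Drift of clock 3 after op 4: 44.0000 - 22.0000 = 22.0000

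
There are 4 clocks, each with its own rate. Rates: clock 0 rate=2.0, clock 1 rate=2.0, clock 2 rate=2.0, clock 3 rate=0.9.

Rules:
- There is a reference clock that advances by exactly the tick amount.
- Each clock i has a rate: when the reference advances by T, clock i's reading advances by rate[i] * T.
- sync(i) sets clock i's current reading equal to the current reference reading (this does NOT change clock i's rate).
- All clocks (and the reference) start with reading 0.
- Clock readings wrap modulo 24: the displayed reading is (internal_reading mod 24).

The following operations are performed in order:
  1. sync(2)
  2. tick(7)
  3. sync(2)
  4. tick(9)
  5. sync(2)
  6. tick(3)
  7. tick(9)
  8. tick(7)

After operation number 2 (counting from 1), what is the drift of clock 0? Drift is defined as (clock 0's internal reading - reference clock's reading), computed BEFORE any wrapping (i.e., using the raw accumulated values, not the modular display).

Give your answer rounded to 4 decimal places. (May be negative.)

Answer: 7.0000

Derivation:
After op 1 sync(2): ref=0.0000 raw=[0.0000 0.0000 0.0000 0.0000]
After op 2 tick(7): ref=7.0000 raw=[14.0000 14.0000 14.0000 6.3000]
Drift of clock 0 after op 2: 14.0000 - 7.0000 = 7.0000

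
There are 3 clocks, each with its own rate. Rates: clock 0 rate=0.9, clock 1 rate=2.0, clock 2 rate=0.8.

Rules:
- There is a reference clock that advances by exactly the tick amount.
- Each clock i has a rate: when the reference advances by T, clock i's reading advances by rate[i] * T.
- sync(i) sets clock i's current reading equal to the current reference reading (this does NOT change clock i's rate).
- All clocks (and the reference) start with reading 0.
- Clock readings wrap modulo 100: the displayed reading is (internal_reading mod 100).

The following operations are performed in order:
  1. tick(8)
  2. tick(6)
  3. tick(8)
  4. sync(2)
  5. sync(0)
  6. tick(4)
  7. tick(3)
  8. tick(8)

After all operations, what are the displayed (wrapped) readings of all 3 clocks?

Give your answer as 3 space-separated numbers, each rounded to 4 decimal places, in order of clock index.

Answer: 35.5000 74.0000 34.0000

Derivation:
After op 1 tick(8): ref=8.0000 raw=[7.2000 16.0000 6.4000]
After op 2 tick(6): ref=14.0000 raw=[12.6000 28.0000 11.2000]
After op 3 tick(8): ref=22.0000 raw=[19.8000 44.0000 17.6000]
After op 4 sync(2): ref=22.0000 raw=[19.8000 44.0000 22.0000]
After op 5 sync(0): ref=22.0000 raw=[22.0000 44.0000 22.0000]
After op 6 tick(4): ref=26.0000 raw=[25.6000 52.0000 25.2000]
After op 7 tick(3): ref=29.0000 raw=[28.3000 58.0000 27.6000]
After op 8 tick(8): ref=37.0000 raw=[35.5000 74.0000 34.0000]
Wrap final raw readings (mod 100): 35.5000 mod 100 = 35.5000; 74.0000 mod 100 = 74.0000; 34.0000 mod 100 = 34.0000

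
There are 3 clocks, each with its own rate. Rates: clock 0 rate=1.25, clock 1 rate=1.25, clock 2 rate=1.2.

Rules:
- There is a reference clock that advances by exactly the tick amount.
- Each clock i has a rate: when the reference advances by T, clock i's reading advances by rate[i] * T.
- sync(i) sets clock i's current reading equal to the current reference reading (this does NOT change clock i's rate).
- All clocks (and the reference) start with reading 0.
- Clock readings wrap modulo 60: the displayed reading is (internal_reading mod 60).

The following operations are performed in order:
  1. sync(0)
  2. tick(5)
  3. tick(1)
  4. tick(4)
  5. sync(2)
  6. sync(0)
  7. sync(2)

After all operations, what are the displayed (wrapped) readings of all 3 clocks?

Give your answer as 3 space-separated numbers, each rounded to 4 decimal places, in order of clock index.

Answer: 10.0000 12.5000 10.0000

Derivation:
After op 1 sync(0): ref=0.0000 raw=[0.0000 0.0000 0.0000]
After op 2 tick(5): ref=5.0000 raw=[6.2500 6.2500 6.0000]
After op 3 tick(1): ref=6.0000 raw=[7.5000 7.5000 7.2000]
After op 4 tick(4): ref=10.0000 raw=[12.5000 12.5000 12.0000]
After op 5 sync(2): ref=10.0000 raw=[12.5000 12.5000 10.0000]
After op 6 sync(0): ref=10.0000 raw=[10.0000 12.5000 10.0000]
After op 7 sync(2): ref=10.0000 raw=[10.0000 12.5000 10.0000]
Wrap final raw readings (mod 60): 10.0000 mod 60 = 10.0000; 12.5000 mod 60 = 12.5000; 10.0000 mod 60 = 10.0000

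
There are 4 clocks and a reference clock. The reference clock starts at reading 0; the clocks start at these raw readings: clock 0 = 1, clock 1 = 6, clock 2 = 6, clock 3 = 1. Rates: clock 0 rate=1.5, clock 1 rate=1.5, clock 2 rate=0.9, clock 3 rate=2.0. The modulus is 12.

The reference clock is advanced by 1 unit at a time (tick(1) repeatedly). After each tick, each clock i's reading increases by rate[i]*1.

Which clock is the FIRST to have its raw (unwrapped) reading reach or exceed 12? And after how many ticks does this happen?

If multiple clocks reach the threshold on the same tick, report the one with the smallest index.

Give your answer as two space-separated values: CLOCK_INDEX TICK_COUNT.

clock 0: start=1, rate=1.5, needs 12-1 = 11; ticks = ceil(11/1.5) = ceil(7.3333) = 8; reading at tick 8 = 1 + 1.5*8 = 13.0000
clock 1: start=6, rate=1.5, needs 12-6 = 6; ticks = ceil(6/1.5) = ceil(4.0000) = 4; reading at tick 4 = 6 + 1.5*4 = 12.0000
clock 2: start=6, rate=0.9, needs 12-6 = 6; ticks = ceil(6/0.9) = ceil(6.6667) = 7; reading at tick 7 = 6 + 0.9*7 = 12.3000
clock 3: start=1, rate=2.0, needs 12-1 = 11; ticks = ceil(11/2.0) = ceil(5.5000) = 6; reading at tick 6 = 1 + 2.0*6 = 13.0000
Minimum tick count = 4; winners = [1]; smallest index = 1

Answer: 1 4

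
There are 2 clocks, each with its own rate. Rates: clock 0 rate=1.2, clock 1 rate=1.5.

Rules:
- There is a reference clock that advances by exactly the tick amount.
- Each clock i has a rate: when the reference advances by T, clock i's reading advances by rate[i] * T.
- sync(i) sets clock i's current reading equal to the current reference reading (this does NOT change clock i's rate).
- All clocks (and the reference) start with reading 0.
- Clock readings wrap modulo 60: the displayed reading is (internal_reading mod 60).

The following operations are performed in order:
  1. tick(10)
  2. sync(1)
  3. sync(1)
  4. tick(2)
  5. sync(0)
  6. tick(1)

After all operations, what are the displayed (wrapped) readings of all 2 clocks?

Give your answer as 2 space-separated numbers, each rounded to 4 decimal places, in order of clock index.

Answer: 13.2000 14.5000

Derivation:
After op 1 tick(10): ref=10.0000 raw=[12.0000 15.0000]
After op 2 sync(1): ref=10.0000 raw=[12.0000 10.0000]
After op 3 sync(1): ref=10.0000 raw=[12.0000 10.0000]
After op 4 tick(2): ref=12.0000 raw=[14.4000 13.0000]
After op 5 sync(0): ref=12.0000 raw=[12.0000 13.0000]
After op 6 tick(1): ref=13.0000 raw=[13.2000 14.5000]
Wrap final raw readings (mod 60): 13.2000 mod 60 = 13.2000; 14.5000 mod 60 = 14.5000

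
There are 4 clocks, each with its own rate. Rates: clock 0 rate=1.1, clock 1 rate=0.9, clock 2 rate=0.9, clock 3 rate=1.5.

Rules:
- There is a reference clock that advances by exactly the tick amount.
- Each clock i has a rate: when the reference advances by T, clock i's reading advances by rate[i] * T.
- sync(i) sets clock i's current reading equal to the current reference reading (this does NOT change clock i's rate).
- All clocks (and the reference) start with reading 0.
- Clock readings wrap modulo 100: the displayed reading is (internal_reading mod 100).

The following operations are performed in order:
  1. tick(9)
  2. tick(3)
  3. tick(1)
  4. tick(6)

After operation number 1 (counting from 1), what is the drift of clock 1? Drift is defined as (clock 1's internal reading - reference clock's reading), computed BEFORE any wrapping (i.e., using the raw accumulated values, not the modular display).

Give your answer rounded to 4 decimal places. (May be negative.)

Answer: -0.9000

Derivation:
After op 1 tick(9): ref=9.0000 raw=[9.9000 8.1000 8.1000 13.5000]
Drift of clock 1 after op 1: 8.1000 - 9.0000 = -0.9000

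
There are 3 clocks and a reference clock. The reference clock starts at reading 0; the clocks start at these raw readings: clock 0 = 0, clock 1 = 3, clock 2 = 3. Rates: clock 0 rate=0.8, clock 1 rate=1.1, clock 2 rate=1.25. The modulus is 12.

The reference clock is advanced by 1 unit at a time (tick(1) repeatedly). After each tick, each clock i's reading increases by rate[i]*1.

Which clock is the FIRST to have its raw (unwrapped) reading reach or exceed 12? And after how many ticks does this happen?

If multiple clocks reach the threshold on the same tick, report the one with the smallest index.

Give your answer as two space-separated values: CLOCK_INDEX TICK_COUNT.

Answer: 2 8

Derivation:
clock 0: start=0, rate=0.8, needs 12-0 = 12; ticks = ceil(12/0.8) = ceil(15.0000) = 15; reading at tick 15 = 0 + 0.8*15 = 12.0000
clock 1: start=3, rate=1.1, needs 12-3 = 9; ticks = ceil(9/1.1) = ceil(8.1818) = 9; reading at tick 9 = 3 + 1.1*9 = 12.9000
clock 2: start=3, rate=1.25, needs 12-3 = 9; ticks = ceil(9/1.25) = ceil(7.2000) = 8; reading at tick 8 = 3 + 1.25*8 = 13.0000
Minimum tick count = 8; winners = [2]; smallest index = 2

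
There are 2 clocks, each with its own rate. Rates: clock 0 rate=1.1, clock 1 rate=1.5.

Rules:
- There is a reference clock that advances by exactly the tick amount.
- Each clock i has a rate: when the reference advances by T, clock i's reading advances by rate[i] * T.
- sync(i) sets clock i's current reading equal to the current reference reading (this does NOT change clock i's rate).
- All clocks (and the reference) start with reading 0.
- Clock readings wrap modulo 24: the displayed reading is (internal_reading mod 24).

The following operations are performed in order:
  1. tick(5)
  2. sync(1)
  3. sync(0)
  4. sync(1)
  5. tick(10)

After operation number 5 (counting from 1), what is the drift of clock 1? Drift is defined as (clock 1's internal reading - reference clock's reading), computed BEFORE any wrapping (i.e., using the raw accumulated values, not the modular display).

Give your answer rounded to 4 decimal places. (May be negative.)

After op 1 tick(5): ref=5.0000 raw=[5.5000 7.5000]
After op 2 sync(1): ref=5.0000 raw=[5.5000 5.0000]
After op 3 sync(0): ref=5.0000 raw=[5.0000 5.0000]
After op 4 sync(1): ref=5.0000 raw=[5.0000 5.0000]
After op 5 tick(10): ref=15.0000 raw=[16.0000 20.0000]
Drift of clock 1 after op 5: 20.0000 - 15.0000 = 5.0000

Answer: 5.0000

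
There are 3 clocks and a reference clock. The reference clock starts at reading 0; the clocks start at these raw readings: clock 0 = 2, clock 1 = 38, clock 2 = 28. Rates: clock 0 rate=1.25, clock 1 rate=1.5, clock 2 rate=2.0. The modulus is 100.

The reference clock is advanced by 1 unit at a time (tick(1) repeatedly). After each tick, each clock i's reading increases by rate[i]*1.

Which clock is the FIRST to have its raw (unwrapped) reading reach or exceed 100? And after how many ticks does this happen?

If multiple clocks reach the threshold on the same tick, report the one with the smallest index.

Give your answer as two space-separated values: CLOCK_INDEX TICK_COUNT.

Answer: 2 36

Derivation:
clock 0: start=2, rate=1.25, needs 100-2 = 98; ticks = ceil(98/1.25) = ceil(78.4000) = 79; reading at tick 79 = 2 + 1.25*79 = 100.7500
clock 1: start=38, rate=1.5, needs 100-38 = 62; ticks = ceil(62/1.5) = ceil(41.3333) = 42; reading at tick 42 = 38 + 1.5*42 = 101.0000
clock 2: start=28, rate=2.0, needs 100-28 = 72; ticks = ceil(72/2.0) = ceil(36.0000) = 36; reading at tick 36 = 28 + 2.0*36 = 100.0000
Minimum tick count = 36; winners = [2]; smallest index = 2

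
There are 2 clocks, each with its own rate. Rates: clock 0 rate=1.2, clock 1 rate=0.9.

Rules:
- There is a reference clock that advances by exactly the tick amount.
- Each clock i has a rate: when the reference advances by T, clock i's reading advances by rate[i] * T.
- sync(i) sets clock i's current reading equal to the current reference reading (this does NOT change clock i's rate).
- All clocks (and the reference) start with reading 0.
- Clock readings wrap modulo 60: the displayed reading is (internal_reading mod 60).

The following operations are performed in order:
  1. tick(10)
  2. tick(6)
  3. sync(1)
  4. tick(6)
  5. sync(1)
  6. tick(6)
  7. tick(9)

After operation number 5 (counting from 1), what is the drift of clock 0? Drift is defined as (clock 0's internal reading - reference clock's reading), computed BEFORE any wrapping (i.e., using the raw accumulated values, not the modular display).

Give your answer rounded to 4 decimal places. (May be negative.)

Answer: 4.4000

Derivation:
After op 1 tick(10): ref=10.0000 raw=[12.0000 9.0000]
After op 2 tick(6): ref=16.0000 raw=[19.2000 14.4000]
After op 3 sync(1): ref=16.0000 raw=[19.2000 16.0000]
After op 4 tick(6): ref=22.0000 raw=[26.4000 21.4000]
After op 5 sync(1): ref=22.0000 raw=[26.4000 22.0000]
Drift of clock 0 after op 5: 26.4000 - 22.0000 = 4.4000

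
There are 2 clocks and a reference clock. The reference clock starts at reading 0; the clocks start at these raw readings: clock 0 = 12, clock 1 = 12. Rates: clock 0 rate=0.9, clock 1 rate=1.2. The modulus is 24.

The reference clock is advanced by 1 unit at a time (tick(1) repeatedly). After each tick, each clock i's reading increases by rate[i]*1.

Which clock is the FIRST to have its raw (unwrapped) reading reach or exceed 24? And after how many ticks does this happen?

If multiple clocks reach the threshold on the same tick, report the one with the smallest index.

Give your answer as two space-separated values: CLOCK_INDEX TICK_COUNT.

Answer: 1 10

Derivation:
clock 0: start=12, rate=0.9, needs 24-12 = 12; ticks = ceil(12/0.9) = ceil(13.3333) = 14; reading at tick 14 = 12 + 0.9*14 = 24.6000
clock 1: start=12, rate=1.2, needs 24-12 = 12; ticks = ceil(12/1.2) = ceil(10.0000) = 10; reading at tick 10 = 12 + 1.2*10 = 24.0000
Minimum tick count = 10; winners = [1]; smallest index = 1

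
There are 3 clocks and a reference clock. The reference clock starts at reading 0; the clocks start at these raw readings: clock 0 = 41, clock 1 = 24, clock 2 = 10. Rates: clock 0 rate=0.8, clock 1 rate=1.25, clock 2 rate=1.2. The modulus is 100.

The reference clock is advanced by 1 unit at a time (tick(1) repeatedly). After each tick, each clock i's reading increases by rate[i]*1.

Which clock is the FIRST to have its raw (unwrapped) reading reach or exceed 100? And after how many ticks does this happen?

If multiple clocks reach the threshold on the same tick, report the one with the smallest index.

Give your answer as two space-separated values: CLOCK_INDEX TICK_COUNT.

Answer: 1 61

Derivation:
clock 0: start=41, rate=0.8, needs 100-41 = 59; ticks = ceil(59/0.8) = ceil(73.7500) = 74; reading at tick 74 = 41 + 0.8*74 = 100.2000
clock 1: start=24, rate=1.25, needs 100-24 = 76; ticks = ceil(76/1.25) = ceil(60.8000) = 61; reading at tick 61 = 24 + 1.25*61 = 100.2500
clock 2: start=10, rate=1.2, needs 100-10 = 90; ticks = ceil(90/1.2) = ceil(75.0000) = 75; reading at tick 75 = 10 + 1.2*75 = 100.0000
Minimum tick count = 61; winners = [1]; smallest index = 1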